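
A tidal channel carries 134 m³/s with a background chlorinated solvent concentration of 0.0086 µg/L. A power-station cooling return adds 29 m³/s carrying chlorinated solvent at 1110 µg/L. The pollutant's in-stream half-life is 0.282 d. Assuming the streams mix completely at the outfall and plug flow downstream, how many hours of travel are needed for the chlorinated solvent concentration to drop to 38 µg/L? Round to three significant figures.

16.1 h

Conservation of mass: C = (134.0·0.008600 + 29.00·1110) / 163.0 = 32190/163.0 = 197.5 µg/L.
Half-life 0.282 d → k = ln 2 / 0.282 = 2.458 d⁻¹.
197.5·exp(−k·t) = 38 → t = ln(197.5/38)/k = 57930 s = 16.09 h.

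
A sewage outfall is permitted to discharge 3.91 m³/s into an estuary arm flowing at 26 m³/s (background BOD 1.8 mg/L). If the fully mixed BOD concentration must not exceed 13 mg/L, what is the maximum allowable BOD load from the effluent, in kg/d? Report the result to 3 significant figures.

Mass balance at the limit: 26.00·1.800 + 3.910·Cₑ = 29.91·13 → Cₑ = 87.48 mg/L.
Load = 3.910 m³/s × 87.48 g/m³ × 86 400 s/d = 29550 kg/d.

29600 kg/d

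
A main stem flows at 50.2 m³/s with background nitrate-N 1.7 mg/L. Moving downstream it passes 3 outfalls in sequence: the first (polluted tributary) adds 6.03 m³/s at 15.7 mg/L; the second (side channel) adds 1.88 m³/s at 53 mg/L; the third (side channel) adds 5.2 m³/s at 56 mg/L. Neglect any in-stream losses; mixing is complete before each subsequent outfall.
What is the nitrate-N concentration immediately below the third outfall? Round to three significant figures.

9.02 mg/L

Outfall 1: combined Q = 56.23 m³/s; C = (50.20·1.700 + 6.030·15.70)/56.23 = 3.201 mg/L.
Outfall 2: combined Q = 58.11 m³/s; C = (56.23·3.201 + 1.880·53.00)/58.11 = 4.812 mg/L.
Outfall 3: combined Q = 63.31 m³/s; C = (58.11·4.812 + 5.200·56.00)/63.31 = 9.017 mg/L.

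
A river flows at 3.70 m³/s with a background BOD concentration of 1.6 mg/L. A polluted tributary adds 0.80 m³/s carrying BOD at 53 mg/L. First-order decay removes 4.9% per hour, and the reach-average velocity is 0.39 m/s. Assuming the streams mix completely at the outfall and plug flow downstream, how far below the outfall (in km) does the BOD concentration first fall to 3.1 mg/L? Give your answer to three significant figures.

34.7 km

Flow-weighted average: C = (3.700·1.600 + 0.8000·53.00) / 4.500 = 48.32/4.500 = 10.74 mg/L.
4.9%/h lost → k = −ln(1 − 0.049) = 0.05024 h⁻¹.
Set 10.74·exp(−k·t) = 3.1 → t = ln(10.74/3.1)/k = 89020 s = 24.73 h.
Distance = v·t = 0.39·89020 = 34720 m = 34.72 km.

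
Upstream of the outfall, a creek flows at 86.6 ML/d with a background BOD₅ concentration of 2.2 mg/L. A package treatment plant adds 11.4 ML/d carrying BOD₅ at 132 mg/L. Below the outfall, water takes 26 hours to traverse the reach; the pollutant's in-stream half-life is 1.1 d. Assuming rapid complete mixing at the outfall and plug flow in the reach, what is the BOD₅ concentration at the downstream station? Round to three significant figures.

Flow-weighted average: C = (86.60·2.200 + 11.40·132.0) / 98.00 = 1695/98.00 = 17.30 mg/L.
Half-life 1.1 d → k = ln 2 / 1.1 = 0.6301 d⁻¹.
After decay, C = 17.30 × e^(−kt) = 17.30 × 0.5053 = 8.741 mg/L.

8.74 mg/L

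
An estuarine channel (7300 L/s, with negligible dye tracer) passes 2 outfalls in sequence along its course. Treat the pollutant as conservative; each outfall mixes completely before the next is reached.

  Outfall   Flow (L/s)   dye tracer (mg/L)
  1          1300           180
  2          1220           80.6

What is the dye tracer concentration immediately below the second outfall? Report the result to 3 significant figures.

33.8 mg/L

Outfall 1: combined Q = 8600 L/s; C = (7300·0 + 1300·180.0)/8600 = 27.21 mg/L.
Outfall 2: combined Q = 9820 L/s; C = (8600·27.21 + 1220·80.60)/9820 = 33.84 mg/L.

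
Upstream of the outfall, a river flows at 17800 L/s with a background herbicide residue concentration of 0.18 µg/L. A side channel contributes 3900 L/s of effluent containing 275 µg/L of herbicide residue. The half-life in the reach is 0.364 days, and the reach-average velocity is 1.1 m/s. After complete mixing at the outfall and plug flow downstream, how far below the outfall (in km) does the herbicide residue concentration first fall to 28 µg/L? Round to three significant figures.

Flow-weighted average: C = (17800·0.1800 + 3900·275.0) / 21700 = 1076000/21700 = 49.57 µg/L.
Half-life 0.364 d → k = ln 2 / 0.364 = 1.904 d⁻¹.
Set 49.57·exp(−k·t) = 28 → t = ln(49.57/28)/k = 25920 s = 7.199 h.
Distance = v·t = 1.1·25920 = 28510 m = 28.51 km.

28.5 km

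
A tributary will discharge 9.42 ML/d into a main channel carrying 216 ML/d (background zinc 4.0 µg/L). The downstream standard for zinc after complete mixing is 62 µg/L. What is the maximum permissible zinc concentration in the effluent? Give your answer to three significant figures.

At the limit, (Qr·Cr + Qe·Cₑ)/(Qr + Qe) = 62:
Cₑ = (225.4·62 − 216.0·4.000) / 9.420 = 1392 µg/L.

1390 µg/L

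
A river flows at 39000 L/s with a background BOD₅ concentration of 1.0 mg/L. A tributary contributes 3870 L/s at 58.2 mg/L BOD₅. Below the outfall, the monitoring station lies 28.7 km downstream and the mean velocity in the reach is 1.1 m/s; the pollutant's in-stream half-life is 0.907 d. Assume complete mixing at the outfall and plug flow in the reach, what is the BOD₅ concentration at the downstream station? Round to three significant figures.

Mixed concentration C = ΣQC/ΣQ = (39000·1.000 + 3870·58.20) / 42870 = 264200/42870 = 6.164 mg/L.
Travel time t = 28.7·1000 / 1.1 = 26090 s = 7.247 h.
Half-life 0.907 d → k = ln 2 / 0.907 = 0.7642 d⁻¹.
Decay over the reach: 6.164·exp(−kt) = 6.164·0.7939 = 4.893 mg/L.

4.89 mg/L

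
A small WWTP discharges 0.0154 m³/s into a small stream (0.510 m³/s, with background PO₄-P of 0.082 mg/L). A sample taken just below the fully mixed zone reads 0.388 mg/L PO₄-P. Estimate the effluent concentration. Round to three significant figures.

Mass balance: 0.5100·0.08200 + 0.01540·Cₑ = 0.5254·0.3880
→ Cₑ = (0.5254·0.3880 − 0.5100·0.08200) / 0.01540 = 10.52 mg/L.

10.5 mg/L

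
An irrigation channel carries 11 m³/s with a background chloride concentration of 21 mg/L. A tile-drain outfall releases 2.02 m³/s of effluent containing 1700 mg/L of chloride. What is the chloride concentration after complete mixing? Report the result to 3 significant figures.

After mixing, C = (11.00·21.00 + 2.020·1700) / 13.02 = 3665/13.02 = 281.5 mg/L.

281 mg/L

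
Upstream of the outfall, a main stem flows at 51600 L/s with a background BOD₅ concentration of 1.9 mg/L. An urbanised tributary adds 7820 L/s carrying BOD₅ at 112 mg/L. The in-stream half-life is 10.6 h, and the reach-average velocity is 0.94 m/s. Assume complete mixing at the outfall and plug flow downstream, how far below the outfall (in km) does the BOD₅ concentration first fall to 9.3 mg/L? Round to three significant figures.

Flow-weighted average: C = (51600·1.900 + 7820·112.0) / 59420 = 973900/59420 = 16.39 mg/L.
Half-life 10.6 h → k = ln 2 / 10.6 = 0.06539 h⁻¹ = 1.569 d⁻¹.
Set 16.39·exp(−k·t) = 9.3 → t = ln(16.39/9.3)/k = 31200 s = 8.665 h.
Distance = v·t = 0.94·31200 = 29320 m = 29.32 km.

29.3 km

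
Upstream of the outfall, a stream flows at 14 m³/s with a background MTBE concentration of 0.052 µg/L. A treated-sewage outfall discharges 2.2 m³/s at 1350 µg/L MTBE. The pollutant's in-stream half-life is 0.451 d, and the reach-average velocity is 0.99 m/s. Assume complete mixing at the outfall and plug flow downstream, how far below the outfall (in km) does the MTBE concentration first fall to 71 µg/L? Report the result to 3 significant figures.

Conservation of mass: C = (14.00·0.05200 + 2.200·1350) / 16.20 = 2971/16.20 = 183.4 µg/L.
Half-life 0.451 d → k = ln 2 / 0.451 = 1.537 d⁻¹.
Set 183.4·exp(−k·t) = 71 → t = ln(183.4/71)/k = 53340 s = 14.82 h.
Distance = v·t = 0.99·53340 = 52810 m = 52.81 km.

52.8 km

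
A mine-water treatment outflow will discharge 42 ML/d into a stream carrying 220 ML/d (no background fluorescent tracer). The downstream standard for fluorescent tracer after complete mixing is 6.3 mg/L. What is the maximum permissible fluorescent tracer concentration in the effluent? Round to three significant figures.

At the limit, (Qr·Cr + Qe·Cₑ)/(Qr + Qe) = 6.3:
Cₑ = (262.0·6.3 − 220.0·0) / 42.00 = 39.30 mg/L.

39.3 mg/L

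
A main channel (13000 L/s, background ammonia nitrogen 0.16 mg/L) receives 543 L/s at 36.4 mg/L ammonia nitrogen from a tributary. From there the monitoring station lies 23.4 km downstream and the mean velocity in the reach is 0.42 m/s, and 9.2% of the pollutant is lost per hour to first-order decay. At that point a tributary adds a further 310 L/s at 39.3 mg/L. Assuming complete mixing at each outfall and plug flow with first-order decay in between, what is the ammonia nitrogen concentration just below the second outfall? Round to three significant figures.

Conservation of mass: C = (13000·0.1600 + 543.0·36.40) / 13540 = 21850/13540 = 1.613 mg/L; combined flow 13540 L/s.
Travel time t = 23.4·1000 / 0.42 = 55710 s = 15.48 h.
9.2%/h lost → k = −ln(1 − 0.092) = 0.09651 h⁻¹.
Applying C = C₀e^(−kt): 1.613 × 0.2246 = 0.3622 mg/L.
At the second outfall, C = (13540·0.3622 + 310.0·39.30) / (13540 + 310.0) = 1.234 mg/L.

1.23 mg/L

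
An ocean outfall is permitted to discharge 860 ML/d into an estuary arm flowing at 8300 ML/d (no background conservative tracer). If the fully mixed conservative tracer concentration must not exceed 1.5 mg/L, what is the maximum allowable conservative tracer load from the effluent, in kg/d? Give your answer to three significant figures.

Mass balance at the limit: 8300·0 + 860.0·Cₑ = 9160·1.5 → Cₑ = 15.98 mg/L.
860.0 ML/d = 9.954 m³/s. Load = 9.954 m³/s × 15.98 g/m³ × 86 400 s/d = 13740 kg/d.

13700 kg/d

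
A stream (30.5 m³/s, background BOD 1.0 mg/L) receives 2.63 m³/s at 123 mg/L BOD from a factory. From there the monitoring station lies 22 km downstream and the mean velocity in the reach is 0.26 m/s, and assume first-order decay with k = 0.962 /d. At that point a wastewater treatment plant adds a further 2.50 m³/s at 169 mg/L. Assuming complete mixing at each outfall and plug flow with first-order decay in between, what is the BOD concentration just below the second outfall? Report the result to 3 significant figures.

After mixing, C = (30.50·1.000 + 2.630·123.0) / 33.13 = 354.0/33.13 = 10.68 mg/L; combined flow 33.13 m³/s.
Travel time t = 22·1000 / 0.26 = 84620 s = 23.50 h.
First-order decay: C = 10.68·exp(−k·t) = 10.68·0.3898 = 4.165 mg/L.
Second outfall: C = (33.13·4.165 + 2.500·169.0)/35.63 = 15.73 mg/L.

15.7 mg/L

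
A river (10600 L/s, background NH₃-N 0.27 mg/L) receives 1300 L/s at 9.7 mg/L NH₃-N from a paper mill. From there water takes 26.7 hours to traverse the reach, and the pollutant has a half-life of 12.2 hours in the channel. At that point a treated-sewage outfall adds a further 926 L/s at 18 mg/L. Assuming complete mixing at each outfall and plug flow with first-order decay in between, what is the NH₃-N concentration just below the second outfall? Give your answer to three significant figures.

Conservation of mass: C = (10600·0.2700 + 1300·9.700) / 11900 = 15470/11900 = 1.300 mg/L; combined flow 11900 L/s.
Half-life 12.2 h → k = ln 2 / 12.2 = 0.05682 h⁻¹ = 1.364 d⁻¹.
Decay over the reach: 1.300·exp(−kt) = 1.300·0.2194 = 0.2852 mg/L.
At the second outfall, C = (11900·0.2852 + 926.0·18.00) / (11900 + 926.0) = 1.564 mg/L.

1.56 mg/L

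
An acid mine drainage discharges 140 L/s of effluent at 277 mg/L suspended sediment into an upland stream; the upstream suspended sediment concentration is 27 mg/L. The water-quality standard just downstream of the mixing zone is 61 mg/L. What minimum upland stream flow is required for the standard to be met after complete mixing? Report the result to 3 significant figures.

Set C_mix = 61: (Q·27.00 + 140.0·277.0) / (Q + 140.0) = 61
→ Q = 140.0·(277.0 − 61)/(61 − 27.00) = 889.4 L/s.

889 L/s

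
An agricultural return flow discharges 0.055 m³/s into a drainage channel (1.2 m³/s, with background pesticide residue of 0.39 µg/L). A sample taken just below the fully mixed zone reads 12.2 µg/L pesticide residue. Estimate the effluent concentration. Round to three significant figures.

270 µg/L

Mass balance: 1.200·0.3900 + 0.05500·Cₑ = 1.255·12.20
→ Cₑ = (1.255·12.20 − 1.200·0.3900) / 0.05500 = 269.9 µg/L.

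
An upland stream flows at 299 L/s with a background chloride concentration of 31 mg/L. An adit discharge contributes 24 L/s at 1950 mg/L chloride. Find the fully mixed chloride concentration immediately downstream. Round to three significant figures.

174 mg/L

Conservation of mass: C = (299.0·31.00 + 24.00·1950) / 323.0 = 56070/323.0 = 173.6 mg/L.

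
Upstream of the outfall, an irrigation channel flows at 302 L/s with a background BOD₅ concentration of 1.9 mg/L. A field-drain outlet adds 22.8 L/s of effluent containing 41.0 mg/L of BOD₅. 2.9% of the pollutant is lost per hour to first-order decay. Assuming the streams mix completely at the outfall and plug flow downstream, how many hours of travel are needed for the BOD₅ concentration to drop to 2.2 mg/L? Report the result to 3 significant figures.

25.4 h

Flow-weighted average: C = (302.0·1.900 + 22.80·41.00) / 324.8 = 1509/324.8 = 4.645 mg/L.
2.9%/h lost → k = −ln(1 − 0.029) = 0.02943 h⁻¹.
4.645·exp(−k·t) = 2.2 → t = ln(4.645/2.2)/k = 91410 s = 25.39 h.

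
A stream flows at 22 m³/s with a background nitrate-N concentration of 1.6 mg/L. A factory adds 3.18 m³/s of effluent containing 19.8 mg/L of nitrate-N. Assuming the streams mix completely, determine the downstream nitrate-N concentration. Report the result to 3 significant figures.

Mixed concentration C = ΣQC/ΣQ = (22.00·1.600 + 3.180·19.80) / 25.18 = 98.16/25.18 = 3.898 mg/L.

3.90 mg/L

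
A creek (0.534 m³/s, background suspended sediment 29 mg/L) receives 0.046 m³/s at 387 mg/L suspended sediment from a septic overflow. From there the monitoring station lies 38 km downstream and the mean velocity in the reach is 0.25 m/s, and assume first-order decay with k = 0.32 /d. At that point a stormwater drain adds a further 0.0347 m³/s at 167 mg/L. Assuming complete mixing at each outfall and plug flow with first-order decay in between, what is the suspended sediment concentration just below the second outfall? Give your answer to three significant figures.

After mixing, C = (0.5340·29.00 + 0.04600·387.0) / 0.5800 = 33.29/0.5800 = 57.39 mg/L; combined flow 0.5800 m³/s.
Travel time t = 38·1000 / 0.25 = 152000 s = 42.22 h.
Decay over the reach: 57.39·exp(−kt) = 57.39·0.5695 = 32.69 mg/L.
At the second outfall, C = (0.5800·32.69 + 0.03470·167.0) / (0.5800 + 0.03470) = 40.27 mg/L.

40.3 mg/L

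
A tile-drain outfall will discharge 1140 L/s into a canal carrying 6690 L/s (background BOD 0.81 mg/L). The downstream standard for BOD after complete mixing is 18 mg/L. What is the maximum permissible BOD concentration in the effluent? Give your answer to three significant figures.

119 mg/L

At the limit, (Qr·Cr + Qe·Cₑ)/(Qr + Qe) = 18:
Cₑ = (7830·18 − 6690·0.8100) / 1140 = 118.9 mg/L.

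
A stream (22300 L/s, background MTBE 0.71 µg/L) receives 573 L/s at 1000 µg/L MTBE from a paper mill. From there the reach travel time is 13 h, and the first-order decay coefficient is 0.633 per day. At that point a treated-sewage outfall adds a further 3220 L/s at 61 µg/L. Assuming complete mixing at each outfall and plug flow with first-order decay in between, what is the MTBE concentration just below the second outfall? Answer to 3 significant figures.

After mixing, C = (22300·0.7100 + 573.0·1000) / 22870 = 588800/22870 = 25.74 µg/L; combined flow 22870 L/s.
First-order decay: C = 25.74·exp(−k·t) = 25.74·0.7097 = 18.27 µg/L.
At the second outfall, C = (22870·18.27 + 3220·61.00) / (22870 + 3220) = 23.54 µg/L.

23.5 µg/L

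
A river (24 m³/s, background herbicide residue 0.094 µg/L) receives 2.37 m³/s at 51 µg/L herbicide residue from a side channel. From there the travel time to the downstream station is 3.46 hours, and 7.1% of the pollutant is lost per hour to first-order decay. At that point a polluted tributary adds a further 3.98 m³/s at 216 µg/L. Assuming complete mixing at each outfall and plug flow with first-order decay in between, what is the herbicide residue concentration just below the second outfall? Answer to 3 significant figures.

31.5 µg/L

Flow-weighted average: C = (24.00·0.09400 + 2.370·51.00) / 26.37 = 123.1/26.37 = 4.669 µg/L; combined flow 26.37 m³/s.
7.1%/h lost → k = −ln(1 − 0.071) = 0.07365 h⁻¹.
Decay over the reach: 4.669·exp(−kt) = 4.669·0.7751 = 3.619 µg/L.
At the second outfall, C = (26.37·3.619 + 3.980·216.0) / (26.37 + 3.980) = 31.47 µg/L.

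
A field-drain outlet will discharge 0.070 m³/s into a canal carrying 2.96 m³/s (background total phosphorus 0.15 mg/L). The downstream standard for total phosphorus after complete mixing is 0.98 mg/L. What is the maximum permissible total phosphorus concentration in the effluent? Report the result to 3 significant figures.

36.1 mg/L

At the limit, (Qr·Cr + Qe·Cₑ)/(Qr + Qe) = 0.98:
Cₑ = (3.030·0.98 − 2.960·0.1500) / 0.07000 = 36.08 mg/L.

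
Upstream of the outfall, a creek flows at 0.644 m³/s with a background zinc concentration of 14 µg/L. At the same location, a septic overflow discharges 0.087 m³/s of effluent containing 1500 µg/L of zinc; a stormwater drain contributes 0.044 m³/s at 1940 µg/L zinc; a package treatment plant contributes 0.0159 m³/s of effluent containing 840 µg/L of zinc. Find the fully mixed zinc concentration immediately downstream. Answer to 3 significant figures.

Mass balance: C = (0.6440·14.00 + 0.08700·1500 + 0.04400·1940 + 0.01590·840.0) / 0.7909 = 238.2/0.7909 = 301.2 µg/L.

301 µg/L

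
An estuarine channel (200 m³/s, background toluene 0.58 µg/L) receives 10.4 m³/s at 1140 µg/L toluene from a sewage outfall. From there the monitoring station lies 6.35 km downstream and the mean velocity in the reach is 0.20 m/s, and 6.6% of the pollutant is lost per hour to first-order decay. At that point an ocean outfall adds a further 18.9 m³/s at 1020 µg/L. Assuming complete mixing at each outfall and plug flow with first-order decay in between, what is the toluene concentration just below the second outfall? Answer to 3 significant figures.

113 µg/L

After mixing, C = (200.0·0.5800 + 10.40·1140) / 210.4 = 11970/210.4 = 56.90 µg/L; combined flow 210.4 m³/s.
Travel time t = 6.35·1000 / 0.20 = 31750 s = 8.819 h.
6.6%/h lost → k = −ln(1 − 0.066) = 0.06828 h⁻¹.
First-order decay: C = 56.90·exp(−k·t) = 56.90·0.5476 = 31.16 µg/L.
Second outfall: C = (210.4·31.16 + 18.90·1020)/229.3 = 112.7 µg/L.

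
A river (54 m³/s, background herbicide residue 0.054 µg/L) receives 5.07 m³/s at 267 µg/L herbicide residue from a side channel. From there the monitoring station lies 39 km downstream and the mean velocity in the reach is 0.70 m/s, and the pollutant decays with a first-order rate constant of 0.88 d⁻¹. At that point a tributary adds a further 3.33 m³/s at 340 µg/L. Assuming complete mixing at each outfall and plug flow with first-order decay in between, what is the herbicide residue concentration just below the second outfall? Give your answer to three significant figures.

Mass balance: C = (54.00·0.05400 + 5.070·267.0) / 59.07 = 1357/59.07 = 22.97 µg/L; combined flow 59.07 m³/s.
Travel time t = 39·1000 / 0.70 = 55710 s = 15.48 h.
Applying C = C₀e^(−kt): 22.97 × 0.5670 = 13.02 µg/L.
At the second outfall, C = (59.07·13.02 + 3.330·340.0) / (59.07 + 3.330) = 30.47 µg/L.

30.5 µg/L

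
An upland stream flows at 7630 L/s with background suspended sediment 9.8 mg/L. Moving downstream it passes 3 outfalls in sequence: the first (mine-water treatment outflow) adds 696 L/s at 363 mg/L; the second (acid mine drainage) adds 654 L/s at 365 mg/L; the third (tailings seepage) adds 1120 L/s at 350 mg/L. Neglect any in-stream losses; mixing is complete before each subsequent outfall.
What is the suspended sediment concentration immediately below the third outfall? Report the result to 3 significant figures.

94.9 mg/L

Outfall 1: combined Q = 8326 L/s; C = (7630·9.800 + 696.0·363.0)/8326 = 39.33 mg/L.
Outfall 2: combined Q = 8980 L/s; C = (8326·39.33 + 654.0·365.0)/8980 = 63.04 mg/L.
Outfall 3: combined Q = 10100 L/s; C = (8980·63.04 + 1120·350.0)/10100 = 94.86 mg/L.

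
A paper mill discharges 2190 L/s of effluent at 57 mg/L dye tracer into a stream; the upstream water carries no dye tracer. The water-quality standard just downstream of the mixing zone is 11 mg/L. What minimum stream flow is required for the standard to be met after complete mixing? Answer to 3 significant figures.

Set C_mix = 11: (Q·0 + 2190·57.00) / (Q + 2190) = 11
→ Q = 2190·(57.00 − 11)/(11 − 0) = 9158 L/s.

9160 L/s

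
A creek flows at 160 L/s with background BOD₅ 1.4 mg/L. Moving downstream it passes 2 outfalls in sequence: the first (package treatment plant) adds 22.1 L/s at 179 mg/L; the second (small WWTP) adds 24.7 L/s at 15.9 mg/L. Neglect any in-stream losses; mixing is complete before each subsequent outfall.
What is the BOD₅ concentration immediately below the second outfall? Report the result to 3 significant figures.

After outfall 1: Q = 160.0 + 22.10 = 182.1 L/s; C = (160.0·1.400 + 22.10·179.0)/182.1 = 22.95 mg/L.
After outfall 2: Q = 182.1 + 24.70 = 206.8 L/s; C = (182.1·22.95 + 24.70·15.90)/206.8 = 22.11 mg/L.

22.1 mg/L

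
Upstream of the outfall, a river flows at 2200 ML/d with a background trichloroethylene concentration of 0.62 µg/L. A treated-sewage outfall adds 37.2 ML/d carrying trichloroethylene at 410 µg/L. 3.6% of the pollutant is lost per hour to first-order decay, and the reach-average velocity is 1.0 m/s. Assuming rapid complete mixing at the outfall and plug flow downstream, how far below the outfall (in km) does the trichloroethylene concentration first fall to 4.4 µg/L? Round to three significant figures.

Mass balance: C = (2200·0.6200 + 37.20·410.0) / 2237 = 16620/2237 = 7.427 µg/L.
3.6%/h lost → k = −ln(1 − 0.036) = 0.03666 h⁻¹.
Set 7.427·exp(−k·t) = 4.4 → t = ln(7.427/4.4)/k = 51410 s = 14.28 h.
Distance = v·t = 1.0·51410 = 51410 m = 51.41 km.

51.4 km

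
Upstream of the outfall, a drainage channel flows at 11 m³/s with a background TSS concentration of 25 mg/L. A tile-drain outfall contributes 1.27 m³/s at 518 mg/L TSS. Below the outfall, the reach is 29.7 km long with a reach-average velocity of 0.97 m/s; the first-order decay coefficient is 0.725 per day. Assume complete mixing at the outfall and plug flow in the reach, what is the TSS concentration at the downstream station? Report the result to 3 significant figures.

58.8 mg/L

Flow-weighted average: C = (11.00·25.00 + 1.270·518.0) / 12.27 = 932.9/12.27 = 76.03 mg/L.
Travel time t = 29.7·1000 / 0.97 = 30620 s = 8.505 h.
After decay, C = 76.03 × e^(−kt) = 76.03 × 0.7734 = 58.80 mg/L.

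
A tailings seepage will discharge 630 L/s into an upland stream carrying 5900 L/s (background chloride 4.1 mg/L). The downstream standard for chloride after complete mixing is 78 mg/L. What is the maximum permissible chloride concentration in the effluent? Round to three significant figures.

770 mg/L

At the limit, (Qr·Cr + Qe·Cₑ)/(Qr + Qe) = 78:
Cₑ = (6530·78 − 5900·4.100) / 630.0 = 770.1 mg/L.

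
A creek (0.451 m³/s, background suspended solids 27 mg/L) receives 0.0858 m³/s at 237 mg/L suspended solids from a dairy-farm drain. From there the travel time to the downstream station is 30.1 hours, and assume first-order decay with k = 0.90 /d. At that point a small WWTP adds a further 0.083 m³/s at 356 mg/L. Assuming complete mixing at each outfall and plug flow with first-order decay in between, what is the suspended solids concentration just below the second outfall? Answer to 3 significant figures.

64.6 mg/L

Flow-weighted average: C = (0.4510·27.00 + 0.08580·237.0) / 0.5368 = 32.51/0.5368 = 60.57 mg/L; combined flow 0.5368 m³/s.
Applying C = C₀e^(−kt): 60.57 × 0.3234 = 19.59 mg/L.
At the second outfall, C = (0.5368·19.59 + 0.08300·356.0) / (0.5368 + 0.08300) = 64.64 mg/L.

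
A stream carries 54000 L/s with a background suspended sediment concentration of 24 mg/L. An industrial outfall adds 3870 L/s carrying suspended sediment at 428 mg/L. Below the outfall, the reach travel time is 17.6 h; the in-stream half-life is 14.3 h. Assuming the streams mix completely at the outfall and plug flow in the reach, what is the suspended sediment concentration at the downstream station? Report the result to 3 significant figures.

Flow-weighted average: C = (54000·24.00 + 3870·428.0) / 57870 = 2952000/57870 = 51.02 mg/L.
Half-life 14.3 h → k = ln 2 / 14.3 = 0.04847 h⁻¹ = 1.163 d⁻¹.
First-order decay: C = 51.02·exp(−k·t) = 51.02·0.4261 = 21.74 mg/L.

21.7 mg/L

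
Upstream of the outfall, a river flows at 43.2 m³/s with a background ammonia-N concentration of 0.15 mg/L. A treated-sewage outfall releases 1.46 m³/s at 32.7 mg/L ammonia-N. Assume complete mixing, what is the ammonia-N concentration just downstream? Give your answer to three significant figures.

Flow-weighted average: C = (43.20·0.1500 + 1.460·32.70) / 44.66 = 54.22/44.66 = 1.214 mg/L.

1.21 mg/L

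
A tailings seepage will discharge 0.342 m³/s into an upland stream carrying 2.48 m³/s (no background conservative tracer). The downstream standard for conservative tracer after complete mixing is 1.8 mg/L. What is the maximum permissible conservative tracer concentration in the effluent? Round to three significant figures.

At the limit, (Qr·Cr + Qe·Cₑ)/(Qr + Qe) = 1.8:
Cₑ = (2.822·1.8 − 2.480·0) / 0.3420 = 14.85 mg/L.

14.9 mg/L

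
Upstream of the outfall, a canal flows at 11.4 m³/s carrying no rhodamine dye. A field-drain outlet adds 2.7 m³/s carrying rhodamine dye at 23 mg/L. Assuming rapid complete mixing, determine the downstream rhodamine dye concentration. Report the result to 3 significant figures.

Conservation of mass: C = (11.40·0 + 2.700·23.00) / 14.10 = 62.10/14.10 = 4.404 mg/L.

4.40 mg/L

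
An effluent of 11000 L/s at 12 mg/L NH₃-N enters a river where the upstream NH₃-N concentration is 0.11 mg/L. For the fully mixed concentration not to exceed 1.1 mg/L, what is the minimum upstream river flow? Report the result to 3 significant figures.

Set C_mix = 1.1: (Q·0.1100 + 11000·12.00) / (Q + 11000) = 1.1
→ Q = 11000·(12.00 − 1.1)/(1.1 − 0.1100) = 121100 L/s.

121000 L/s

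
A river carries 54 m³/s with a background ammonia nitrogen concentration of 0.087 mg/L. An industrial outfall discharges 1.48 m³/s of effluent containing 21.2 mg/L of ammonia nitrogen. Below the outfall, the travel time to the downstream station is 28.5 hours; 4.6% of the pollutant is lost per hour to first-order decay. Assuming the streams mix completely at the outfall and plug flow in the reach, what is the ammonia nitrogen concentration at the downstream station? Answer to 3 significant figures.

Flow-weighted average: C = (54.00·0.08700 + 1.480·21.20) / 55.48 = 36.07/55.48 = 0.6502 mg/L.
4.6%/h lost → k = −ln(1 − 0.046) = 0.04709 h⁻¹.
After decay, C = 0.6502 × e^(−kt) = 0.6502 × 0.2613 = 0.1699 mg/L.

0.170 mg/L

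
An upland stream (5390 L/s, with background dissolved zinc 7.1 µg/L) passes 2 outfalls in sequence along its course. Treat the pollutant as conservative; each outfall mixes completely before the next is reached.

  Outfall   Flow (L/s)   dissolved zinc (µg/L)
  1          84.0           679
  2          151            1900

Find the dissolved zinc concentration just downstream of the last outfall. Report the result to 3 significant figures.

Outfall 1: combined Q = 5474 L/s; C = (5390·7.100 + 84.00·679.0)/5474 = 17.41 µg/L.
Outfall 2: combined Q = 5625 L/s; C = (5474·17.41 + 151.0·1900)/5625 = 67.95 µg/L.

67.9 µg/L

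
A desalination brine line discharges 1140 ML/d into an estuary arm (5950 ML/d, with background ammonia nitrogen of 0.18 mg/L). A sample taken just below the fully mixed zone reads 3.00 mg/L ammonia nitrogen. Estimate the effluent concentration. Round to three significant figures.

17.7 mg/L

Mass balance: 5950·0.1800 + 1140·Cₑ = 7090·3.000
→ Cₑ = (7090·3.000 − 5950·0.1800) / 1140 = 17.72 mg/L.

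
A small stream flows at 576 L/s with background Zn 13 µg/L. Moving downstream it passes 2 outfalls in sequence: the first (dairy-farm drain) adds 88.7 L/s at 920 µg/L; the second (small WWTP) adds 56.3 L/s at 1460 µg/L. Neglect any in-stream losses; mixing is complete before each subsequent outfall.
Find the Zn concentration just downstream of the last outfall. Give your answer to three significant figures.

Below outfall 1: Q → 664.7 L/s, C = (576.0·13.00 + 88.70·920.0)/664.7 = 134.0 µg/L.
Below outfall 2: Q → 721.0 L/s, C = (664.7·134.0 + 56.30·1460)/721.0 = 237.6 µg/L.

238 µg/L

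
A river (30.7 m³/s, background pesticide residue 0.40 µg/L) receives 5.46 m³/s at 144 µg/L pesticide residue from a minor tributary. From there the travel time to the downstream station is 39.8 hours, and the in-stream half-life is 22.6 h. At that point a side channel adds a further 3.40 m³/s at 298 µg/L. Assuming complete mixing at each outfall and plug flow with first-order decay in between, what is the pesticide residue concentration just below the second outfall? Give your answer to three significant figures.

31.6 µg/L

Mass balance: C = (30.70·0.4000 + 5.460·144.0) / 36.16 = 798.5/36.16 = 22.08 µg/L; combined flow 36.16 m³/s.
Half-life 22.6 h → k = ln 2 / 22.6 = 0.03067 h⁻¹ = 0.7361 d⁻¹.
Applying C = C₀e^(−kt): 22.08 × 0.2950 = 6.515 µg/L.
At the second outfall, C = (36.16·6.515 + 3.400·298.0) / (36.16 + 3.400) = 31.57 µg/L.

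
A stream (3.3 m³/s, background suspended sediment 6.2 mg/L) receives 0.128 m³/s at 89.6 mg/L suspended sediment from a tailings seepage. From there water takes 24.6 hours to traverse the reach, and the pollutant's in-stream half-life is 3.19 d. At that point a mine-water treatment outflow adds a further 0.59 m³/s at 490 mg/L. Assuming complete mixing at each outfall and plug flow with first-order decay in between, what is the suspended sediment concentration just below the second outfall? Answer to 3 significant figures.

78.3 mg/L

Flow-weighted average: C = (3.300·6.200 + 0.1280·89.60) / 3.428 = 31.93/3.428 = 9.314 mg/L; combined flow 3.428 m³/s.
Half-life 3.19 d → k = ln 2 / 3.19 = 0.2173 d⁻¹.
Applying C = C₀e^(−kt): 9.314 × 0.8003 = 7.454 mg/L.
Second outfall: C = (3.428·7.454 + 0.5900·490.0)/4.018 = 78.31 mg/L.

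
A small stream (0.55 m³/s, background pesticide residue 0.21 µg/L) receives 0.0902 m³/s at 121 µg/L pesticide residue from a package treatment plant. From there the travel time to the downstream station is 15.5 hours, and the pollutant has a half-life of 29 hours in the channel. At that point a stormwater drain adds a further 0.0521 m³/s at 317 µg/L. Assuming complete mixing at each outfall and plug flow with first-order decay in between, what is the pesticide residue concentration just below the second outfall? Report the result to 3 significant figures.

After mixing, C = (0.5500·0.2100 + 0.09020·121.0) / 0.6402 = 11.03/0.6402 = 17.23 µg/L; combined flow 0.6402 m³/s.
Half-life 29 h → k = ln 2 / 29 = 0.02390 h⁻¹ = 0.5736 d⁻¹.
First-order decay: C = 17.23·exp(−k·t) = 17.23·0.6904 = 11.89 µg/L.
At the second outfall, C = (0.6402·11.89 + 0.05210·317.0) / (0.6402 + 0.05210) = 34.86 µg/L.

34.9 µg/L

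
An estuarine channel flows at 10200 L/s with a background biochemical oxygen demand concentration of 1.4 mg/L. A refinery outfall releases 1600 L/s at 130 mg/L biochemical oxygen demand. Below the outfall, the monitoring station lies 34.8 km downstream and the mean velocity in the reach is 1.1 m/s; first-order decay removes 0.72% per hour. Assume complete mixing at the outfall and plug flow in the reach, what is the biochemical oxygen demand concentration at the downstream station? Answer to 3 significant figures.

After mixing, C = (10200·1.400 + 1600·130.0) / 11800 = 222300/11800 = 18.84 mg/L.
Travel time t = 34.8·1000 / 1.1 = 31640 s = 8.788 h.
0.72%/h lost → k = −ln(1 − 0.0072) = 0.007226 h⁻¹.
After decay, C = 18.84 × e^(−kt) = 18.84 × 0.9385 = 17.68 mg/L.

17.7 mg/L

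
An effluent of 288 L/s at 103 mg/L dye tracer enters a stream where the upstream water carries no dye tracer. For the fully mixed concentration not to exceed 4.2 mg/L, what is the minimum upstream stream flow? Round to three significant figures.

Set C_mix = 4.2: (Q·0 + 288.0·103.0) / (Q + 288.0) = 4.2
→ Q = 288.0·(103.0 − 4.2)/(4.2 − 0) = 6775 L/s.

6770 L/s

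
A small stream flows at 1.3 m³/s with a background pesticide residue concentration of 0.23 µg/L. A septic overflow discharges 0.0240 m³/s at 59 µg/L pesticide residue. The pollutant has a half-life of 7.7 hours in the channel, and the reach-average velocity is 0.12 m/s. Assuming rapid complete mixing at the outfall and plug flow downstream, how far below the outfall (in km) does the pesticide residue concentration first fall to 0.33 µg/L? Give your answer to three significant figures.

6.56 km

After mixing, C = (1.300·0.2300 + 0.02400·59.00) / 1.324 = 1.715/1.324 = 1.295 µg/L.
Half-life 7.7 h → k = ln 2 / 7.7 = 0.09002 h⁻¹ = 2.160 d⁻¹.
Set 1.295·exp(−k·t) = 0.33 → t = ln(1.295/0.33)/k = 54690 s = 15.19 h.
Distance = v·t = 0.12·54690 = 6562 m = 6.562 km.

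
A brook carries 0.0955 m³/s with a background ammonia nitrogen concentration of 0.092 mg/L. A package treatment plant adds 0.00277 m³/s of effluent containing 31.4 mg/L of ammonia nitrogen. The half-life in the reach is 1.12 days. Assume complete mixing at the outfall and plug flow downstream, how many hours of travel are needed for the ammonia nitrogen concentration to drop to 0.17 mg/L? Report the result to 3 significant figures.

After mixing, C = (0.09550·0.09200 + 0.002770·31.40) / 0.09827 = 0.09576/0.09827 = 0.9745 mg/L.
Half-life 1.12 d → k = ln 2 / 1.12 = 0.6189 d⁻¹.
0.9745·exp(−k·t) = 0.17 → t = ln(0.9745/0.17)/k = 243800 s = 67.71 h.

67.7 h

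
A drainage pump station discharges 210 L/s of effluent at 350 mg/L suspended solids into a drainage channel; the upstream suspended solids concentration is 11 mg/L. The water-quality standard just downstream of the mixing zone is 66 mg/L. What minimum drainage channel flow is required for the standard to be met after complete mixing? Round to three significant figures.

1080 L/s

Set C_mix = 66: (Q·11.00 + 210.0·350.0) / (Q + 210.0) = 66
→ Q = 210.0·(350.0 − 66)/(66 − 11.00) = 1084 L/s.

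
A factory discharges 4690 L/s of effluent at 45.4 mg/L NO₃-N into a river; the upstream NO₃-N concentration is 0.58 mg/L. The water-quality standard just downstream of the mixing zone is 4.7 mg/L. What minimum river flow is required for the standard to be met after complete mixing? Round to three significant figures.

46300 L/s

Set C_mix = 4.7: (Q·0.5800 + 4690·45.40) / (Q + 4690) = 4.7
→ Q = 4690·(45.40 − 4.7)/(4.7 − 0.5800) = 46330 L/s.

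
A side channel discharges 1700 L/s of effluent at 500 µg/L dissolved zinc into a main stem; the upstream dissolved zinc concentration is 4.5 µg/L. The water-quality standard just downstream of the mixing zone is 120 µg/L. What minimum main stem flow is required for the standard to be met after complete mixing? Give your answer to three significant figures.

Set C_mix = 120: (Q·4.500 + 1700·500.0) / (Q + 1700) = 120
→ Q = 1700·(500.0 − 120)/(120 − 4.500) = 5593 L/s.

5590 L/s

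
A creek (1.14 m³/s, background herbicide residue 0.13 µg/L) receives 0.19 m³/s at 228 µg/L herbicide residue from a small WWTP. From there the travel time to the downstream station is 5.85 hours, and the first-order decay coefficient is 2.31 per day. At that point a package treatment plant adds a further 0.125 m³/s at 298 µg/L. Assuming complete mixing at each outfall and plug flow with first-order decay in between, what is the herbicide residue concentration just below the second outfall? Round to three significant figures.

After mixing, C = (1.140·0.1300 + 0.1900·228.0) / 1.330 = 43.47/1.330 = 32.68 µg/L; combined flow 1.330 m³/s.
First-order decay: C = 32.68·exp(−k·t) = 32.68·0.5695 = 18.61 µg/L.
At the second outfall, C = (1.330·18.61 + 0.1250·298.0) / (1.330 + 0.1250) = 42.61 µg/L.

42.6 µg/L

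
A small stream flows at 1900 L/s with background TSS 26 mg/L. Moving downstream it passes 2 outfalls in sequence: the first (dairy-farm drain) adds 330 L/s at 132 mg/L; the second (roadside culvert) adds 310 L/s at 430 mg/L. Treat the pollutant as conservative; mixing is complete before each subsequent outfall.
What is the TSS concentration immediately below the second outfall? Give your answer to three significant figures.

89.1 mg/L

Outfall 1: combined Q = 2230 L/s; C = (1900·26.00 + 330.0·132.0)/2230 = 41.69 mg/L.
Outfall 2: combined Q = 2540 L/s; C = (2230·41.69 + 310.0·430.0)/2540 = 89.08 mg/L.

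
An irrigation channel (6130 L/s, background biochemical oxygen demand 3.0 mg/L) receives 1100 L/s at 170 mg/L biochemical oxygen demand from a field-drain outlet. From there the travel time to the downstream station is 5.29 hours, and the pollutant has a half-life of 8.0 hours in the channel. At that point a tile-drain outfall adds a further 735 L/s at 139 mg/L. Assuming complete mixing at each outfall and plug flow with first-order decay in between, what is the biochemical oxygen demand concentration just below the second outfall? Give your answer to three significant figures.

Conservation of mass: C = (6130·3.000 + 1100·170.0) / 7230 = 205400/7230 = 28.41 mg/L; combined flow 7230 L/s.
Half-life 8.0 h → k = ln 2 / 8.0 = 0.08664 h⁻¹ = 2.079 d⁻¹.
Decay over the reach: 28.41·exp(−kt) = 28.41·0.6323 = 17.96 mg/L.
At the second outfall, C = (7230·17.96 + 735.0·139.0) / (7230 + 735.0) = 29.13 mg/L.

29.1 mg/L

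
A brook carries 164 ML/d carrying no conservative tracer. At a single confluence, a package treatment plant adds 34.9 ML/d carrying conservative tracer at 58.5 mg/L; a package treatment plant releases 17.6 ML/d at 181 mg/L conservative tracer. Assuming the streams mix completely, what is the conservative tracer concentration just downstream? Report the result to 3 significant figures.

24.1 mg/L

Flow-weighted average: C = (164.0·0 + 34.90·58.50 + 17.60·181.0) / 216.5 = 5227/216.5 = 24.14 mg/L.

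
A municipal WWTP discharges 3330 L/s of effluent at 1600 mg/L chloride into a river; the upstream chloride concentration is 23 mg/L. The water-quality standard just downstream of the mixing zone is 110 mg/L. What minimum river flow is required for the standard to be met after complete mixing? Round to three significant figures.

57000 L/s

Set C_mix = 110: (Q·23.00 + 3330·1600) / (Q + 3330) = 110
→ Q = 3330·(1600 − 110)/(110 − 23.00) = 57030 L/s.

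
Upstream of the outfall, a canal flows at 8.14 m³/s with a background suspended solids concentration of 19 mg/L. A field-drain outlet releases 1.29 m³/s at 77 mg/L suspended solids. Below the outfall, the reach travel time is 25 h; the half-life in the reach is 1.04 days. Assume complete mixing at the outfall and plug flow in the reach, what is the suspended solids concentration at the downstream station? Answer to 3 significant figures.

13.5 mg/L

Mass balance: C = (8.140·19.00 + 1.290·77.00) / 9.430 = 254.0/9.430 = 26.93 mg/L.
Half-life 1.04 d → k = ln 2 / 1.04 = 0.6665 d⁻¹.
Decay over the reach: 26.93·exp(−kt) = 26.93·0.4994 = 13.45 mg/L.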